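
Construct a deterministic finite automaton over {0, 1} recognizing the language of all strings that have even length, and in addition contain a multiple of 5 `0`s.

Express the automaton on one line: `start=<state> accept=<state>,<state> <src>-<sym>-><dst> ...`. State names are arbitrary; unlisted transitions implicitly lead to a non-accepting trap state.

start=q0 accept=q0 q0-0->q1 q0-1->q2 q1-0->q3 q1-1->q4 q2-0->q4 q2-1->q0 q3-0->q5 q3-1->q6 q4-0->q6 q4-1->q1 q5-0->q7 q5-1->q8 q6-0->q8 q6-1->q3 q7-0->q2 q7-1->q9 q8-0->q9 q8-1->q5 q9-0->q0 q9-1->q7

Handle the two conditions separately and then intersect. The first has 2 states tracking the input length modulo 2; the second has 5 states tracking the count of `0`s modulo 5. A product state is a pair (one from each), accepting exactly when both do.
A 10-state machine:
        0   1  
>* q0   q1  q2 
   q1   q3  q4 
   q2   q4  q0 
   q3   q5  q6 
   q4   q6  q1 
   q5   q7  q8 
   q6   q8  q3 
   q7   q2  q9 
   q8   q9  q5 
   q9   q0  q7 
(> = start, * = accepting)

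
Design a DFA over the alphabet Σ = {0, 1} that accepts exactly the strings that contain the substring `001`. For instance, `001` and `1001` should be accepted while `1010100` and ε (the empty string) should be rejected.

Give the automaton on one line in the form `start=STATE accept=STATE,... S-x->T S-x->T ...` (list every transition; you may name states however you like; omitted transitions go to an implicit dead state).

start=s0 accept=s3 s0-0->s1 s0-1->s0 s1-0->s2 s1-1->s0 s2-0->s2 s2-1->s3 s3-0->s3 s3-1->s3

Track how much of `001` has been matched so far: state s0 is no progress, s3 is the absorbing accept state reached once `001` has occurred. Intermediate states record partial matches; on a mismatch, fall back to the longest reusable overlap.
        0   1  
>  s0   s1  s0 
   s1   s2  s0 
   s2   s2  s3 
 * s3   s3  s3 
(> = start, * = accepting)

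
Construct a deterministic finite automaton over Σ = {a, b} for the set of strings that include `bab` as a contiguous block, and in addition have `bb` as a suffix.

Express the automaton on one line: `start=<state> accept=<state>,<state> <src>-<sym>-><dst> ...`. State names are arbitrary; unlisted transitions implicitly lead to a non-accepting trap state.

Run two small machines in parallel and take their product. One (4 states) tracks whether and how much of `bab` has been seen; the other (3 states) tracks how much of the suffix `bb` has currently been matched. Each combined state is a pair, one component from each; accept when both components accept. After merging equivalent states the machine shrinks.
        a   b  
>  q0   q0  q1 
   q1   q2  q1 
   q2   q0  q3 
   q3   q4  q5 
   q4   q4  q3 
 * q5   q4  q5 
(> = start, * = accepting)

start=q0 accept=q5 q0-a->q0 q0-b->q1 q1-a->q2 q1-b->q1 q2-a->q0 q2-b->q3 q3-a->q4 q3-b->q5 q4-a->q4 q4-b->q3 q5-a->q4 q5-b->q5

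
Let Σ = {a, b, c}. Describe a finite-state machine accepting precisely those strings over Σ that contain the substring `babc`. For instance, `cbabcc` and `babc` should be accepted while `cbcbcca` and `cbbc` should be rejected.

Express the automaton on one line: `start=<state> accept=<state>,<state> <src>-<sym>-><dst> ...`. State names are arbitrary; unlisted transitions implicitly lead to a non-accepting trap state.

States q0..q3 record the length of the longest prefix of `babc` that matches the current input suffix. Reaching q4 means `babc` has been seen, and we stay there forever. Accept from q4.
        a   b   c  
>  q0   q0  q1  q0 
   q1   q2  q1  q0 
   q2   q0  q3  q0 
   q3   q2  q1  q4 
 * q4   q4  q4  q4 
(> = start, * = accepting)

start=q0 accept=q4 q0-a->q0 q0-b->q1 q0-c->q0 q1-a->q2 q1-b->q1 q1-c->q0 q2-a->q0 q2-b->q3 q2-c->q0 q3-a->q2 q3-b->q1 q3-c->q4 q4-a->q4 q4-b->q4 q4-c->q4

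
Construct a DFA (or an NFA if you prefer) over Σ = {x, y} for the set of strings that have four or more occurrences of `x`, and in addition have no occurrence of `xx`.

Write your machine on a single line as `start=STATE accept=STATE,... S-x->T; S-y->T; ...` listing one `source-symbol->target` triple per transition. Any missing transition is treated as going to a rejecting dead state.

start=A; accept=I,J; A-x->B; A-y->A; B-x->C; B-y->D; C-x->C; C-y->C; D-x->E; D-y->D; E-x->C; E-y->F; F-x->G; F-y->F; G-x->C; G-y->H; H-x->I; H-y->H; I-x->C; I-y->J; J-x->I; J-y->J

Handle the two conditions separately and then intersect. One (6 states) tracks the count of `x`s, saturating at 5; the other (3 states) tracks partial matches of the forbidden pattern `xx`. Each combined state is a pair, one component from each; accept when both components accept. Minimizing collapses redundant product states.
A 10-state machine:
       x  y 
>  A   B  A 
   B   C  D 
   C   C  C 
   D   E  D 
   E   C  F 
   F   G  F 
   G   C  H 
   H   I  H 
 * I   C  J 
 * J   I  J 
(> = start, * = accepting)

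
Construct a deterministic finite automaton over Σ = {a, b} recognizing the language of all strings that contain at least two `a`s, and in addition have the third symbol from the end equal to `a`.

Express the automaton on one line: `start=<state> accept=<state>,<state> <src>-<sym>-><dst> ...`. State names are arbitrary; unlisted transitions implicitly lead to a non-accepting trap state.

Build one automaton per condition and run them in lockstep. One (4 states) tracks the count of `a`s, saturating at 3; the other (15 states) tracks the last 3 symbols read. Each combined state is a pair, one component from each; accept when both components accept. Minimizing collapses redundant product states.
11 states suffice.
          a    b  
>  q0     q1   q0 
   q1     q2   q3 
   q2     q4   q5 
   q3     q6   q7 
 * q4     q4   q5 
 * q5     q6   q8 
 * q6     q2   q9 
   q7    q10   q7 
 * q8    q10   q7 
   q9     q6   q8 
   q10    q2   q9 
(> = start, * = accepting)

start=q0 accept=q4,q5,q6,q8 q0-a->q1 q0-b->q0 q1-a->q2 q1-b->q3 q2-a->q4 q2-b->q5 q3-a->q6 q3-b->q7 q4-a->q4 q4-b->q5 q5-a->q6 q5-b->q8 q6-a->q2 q6-b->q9 q7-a->q10 q7-b->q7 q8-a->q10 q8-b->q7 q9-a->q6 q9-b->q8 q10-a->q2 q10-b->q9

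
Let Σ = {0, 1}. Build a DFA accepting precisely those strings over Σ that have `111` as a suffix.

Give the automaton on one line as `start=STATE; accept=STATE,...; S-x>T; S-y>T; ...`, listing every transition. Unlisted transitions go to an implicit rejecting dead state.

start=S0; accept=S3; S0-0>S0; S0-1>S1; S1-0>S0; S1-1>S2; S2-0>S0; S2-1>S3; S3-0>S0; S3-1>S3

Remember how much of `111` the current input suffix matches. State S0 means no match yet; S1 means the last symbol is `1`; S2 means the last 2 symbols are `11`; S3 means the last 3 symbols are `111`. Only S3 accepts. On a mismatch, fall back to the longest proper suffix that is still a prefix of `111`.
A 4-state machine:
        0   1  
>  S0   S0  S1 
   S1   S0  S2 
   S2   S0  S3 
 * S3   S0  S3 
(> = start, * = accepting)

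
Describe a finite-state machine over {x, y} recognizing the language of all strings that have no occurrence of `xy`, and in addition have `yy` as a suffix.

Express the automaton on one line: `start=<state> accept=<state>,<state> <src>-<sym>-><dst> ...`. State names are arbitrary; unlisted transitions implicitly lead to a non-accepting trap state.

Run two small machines in parallel and take their product. The first has 3 states tracking partial matches of the forbidden pattern `xy`; the second has 3 states tracking how much of the suffix `yy` has currently been matched. A product state is a pair (one from each), accepting exactly when both do. Minimizing collapses redundant product states.
4 states suffice.
        x   y  
>  s0   s1  s2 
   s1   s1  s1 
   s2   s1  s3 
 * s3   s1  s3 
(> = start, * = accepting)

start=s0 accept=s3 s0-x->s1 s0-y->s2 s1-x->s1 s1-y->s1 s2-x->s1 s2-y->s3 s3-x->s1 s3-y->s3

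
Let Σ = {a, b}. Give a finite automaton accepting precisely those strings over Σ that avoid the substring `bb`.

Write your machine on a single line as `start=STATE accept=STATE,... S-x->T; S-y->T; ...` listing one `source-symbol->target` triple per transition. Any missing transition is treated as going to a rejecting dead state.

start=S0; accept=S0,S1; S0-a->S0; S0-b->S1; S1-a->S0; S1-b->S2; S2-a->S2; S2-b->S2

Track partial matches of the forbidden pattern `bb`. State S2 is a dead state reached once `bb` has occurred; every other state accepts. S0 means no part of `bb` is currently matched.
With 3 states:
        a   b  
>* S0   S0  S1 
 * S1   S0  S2 
   S2   S2  S2 
(> = start, * = accepting)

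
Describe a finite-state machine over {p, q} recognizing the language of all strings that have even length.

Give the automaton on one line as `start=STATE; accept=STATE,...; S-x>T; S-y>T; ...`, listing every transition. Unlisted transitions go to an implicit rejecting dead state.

Only the length mod 2 matters, so use a 2-cycle: from any state, every input symbol moves to the next state, wrapping S1 back to S0. Mark S0 accepting.
        p   q  
>* S0   S1  S1 
   S1   S0  S0 
(> = start, * = accepting)

start=S0; accept=S0; S0-p>S1; S0-q>S1; S1-p>S0; S1-q>S0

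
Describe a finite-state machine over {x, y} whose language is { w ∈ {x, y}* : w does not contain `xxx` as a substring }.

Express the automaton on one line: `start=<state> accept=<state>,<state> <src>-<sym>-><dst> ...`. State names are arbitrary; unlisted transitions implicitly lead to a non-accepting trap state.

start=A accept=A,B,C A-x->B A-y->A B-x->C B-y->A C-x->D C-y->A D-x->D D-y->D

This is the complement of 'contains `xxx`'. Use the same substring-matching states — A through D holding how much of `xxx` has just been matched — but flip the accepting set: everything except the trap D accepts.
A 4-state machine:
       x  y 
>* A   B  A 
 * B   C  A 
 * C   D  A 
   D   D  D 
(> = start, * = accepting)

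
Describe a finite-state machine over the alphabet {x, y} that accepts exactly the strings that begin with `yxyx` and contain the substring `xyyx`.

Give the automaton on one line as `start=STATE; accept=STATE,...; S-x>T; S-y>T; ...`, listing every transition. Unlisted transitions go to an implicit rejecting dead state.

Build one automaton per condition and run them in lockstep. One (6 states) tracks whether the input so far still matches the prefix `yxyx`; the other (5 states) tracks whether and how much of `xyyx` has been seen. Each combined state is a pair, one component from each; accept when both components accept. Equivalent product states are then merged.
A 10-state machine:
        x   y  
>  S0   S1  S2 
   S1   S1  S1 
   S2   S3  S1 
   S3   S1  S4 
   S4   S5  S1 
   S5   S5  S6 
   S6   S5  S7 
   S7   S8  S9 
 * S8   S8  S8 
   S9   S5  S9 
(> = start, * = accepting)

start=S0; accept=S8; S0-x>S1; S0-y>S2; S1-x>S1; S1-y>S1; S2-x>S3; S2-y>S1; S3-x>S1; S3-y>S4; S4-x>S5; S4-y>S1; S5-x>S5; S5-y>S6; S6-x>S5; S6-y>S7; S7-x>S8; S7-y>S9; S8-x>S8; S8-y>S8; S9-x>S5; S9-y>S9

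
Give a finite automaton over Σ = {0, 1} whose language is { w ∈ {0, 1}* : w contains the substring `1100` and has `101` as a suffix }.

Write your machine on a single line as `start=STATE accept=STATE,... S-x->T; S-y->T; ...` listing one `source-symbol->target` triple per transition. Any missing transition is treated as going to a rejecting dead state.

start=S0; accept=S9; S0-0->S0; S0-1->S1; S1-0->S2; S1-1->S3; S2-0->S0; S2-1->S4; S3-0->S5; S3-1->S3; S4-0->S2; S4-1->S3; S5-0->S6; S5-1->S4; S6-0->S6; S6-1->S7; S7-0->S8; S7-1->S7; S8-0->S6; S8-1->S9; S9-0->S8; S9-1->S7

Handle the two conditions separately and then intersect. The first has 5 states tracking whether and how much of `1100` has been seen; the second has 4 states tracking how much of the suffix `101` has currently been matched. A product state is a pair (one from each), accepting exactly when both do.
With 10 states:
        0   1  
>  S0   S0  S1 
   S1   S2  S3 
   S2   S0  S4 
   S3   S5  S3 
   S4   S2  S3 
   S5   S6  S4 
   S6   S6  S7 
   S7   S8  S7 
   S8   S6  S9 
 * S9   S8  S7 
(> = start, * = accepting)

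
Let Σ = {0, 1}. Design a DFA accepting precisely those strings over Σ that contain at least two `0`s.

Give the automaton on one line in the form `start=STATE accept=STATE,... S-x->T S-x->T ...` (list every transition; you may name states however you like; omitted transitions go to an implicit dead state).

start=q0 accept=q2,q3 q0-0->q1 q0-1->q0 q1-0->q2 q1-1->q1 q2-0->q3 q2-1->q2 q3-0->q3 q3-1->q3

Only the number of `0`s matters, and only up to 3. Make a chain q0 → q1 → q2 → q3 advanced by each `0` (with q3 absorbing); every other symbol self-loops. The accepting set is {q2, q3}.
A 4-state machine:
        0   1  
>  q0   q1  q0 
   q1   q2  q1 
 * q2   q3  q2 
 * q3   q3  q3 
(> = start, * = accepting)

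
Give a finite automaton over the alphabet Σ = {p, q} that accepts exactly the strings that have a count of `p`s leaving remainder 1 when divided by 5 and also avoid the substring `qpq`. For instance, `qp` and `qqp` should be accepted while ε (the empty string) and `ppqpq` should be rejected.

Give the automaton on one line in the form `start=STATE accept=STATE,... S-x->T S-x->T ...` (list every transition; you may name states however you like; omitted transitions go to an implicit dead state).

Build one automaton per condition and run them in lockstep. One (5 states) tracks the count of `p`s modulo 5; the other (4 states) tracks partial matches of the forbidden pattern `qpq`. Each combined state is a pair, one component from each; accept when both components accept.
20 states suffice.
          p    q  
>  S0     S1   S2 
 * S1     S3   S4 
   S2     S5   S2 
   S3     S6   S7 
 * S4     S8   S4 
 * S5     S3   S9 
   S6    S10  S11 
   S7    S12   S7 
   S8     S6  S13 
   S9    S13   S9 
   S10    S0  S14 
   S11   S15  S11 
   S12   S10  S16 
   S13   S16  S13 
   S14   S17  S14 
   S15    S0  S18 
   S16   S18  S16 
   S17    S1  S19 
   S18   S19  S18 
   S19    S9  S19 
(> = start, * = accepting)

start=S0 accept=S1,S4,S5 S0-p->S1 S0-q->S2 S1-p->S3 S1-q->S4 S2-p->S5 S2-q->S2 S3-p->S6 S3-q->S7 S4-p->S8 S4-q->S4 S5-p->S3 S5-q->S9 S6-p->S10 S6-q->S11 S7-p->S12 S7-q->S7 S8-p->S6 S8-q->S13 S9-p->S13 S9-q->S9 S10-p->S0 S10-q->S14 S11-p->S15 S11-q->S11 S12-p->S10 S12-q->S16 S13-p->S16 S13-q->S13 S14-p->S17 S14-q->S14 S15-p->S0 S15-q->S18 S16-p->S18 S16-q->S16 S17-p->S1 S17-q->S19 S18-p->S19 S18-q->S18 S19-p->S9 S19-q->S19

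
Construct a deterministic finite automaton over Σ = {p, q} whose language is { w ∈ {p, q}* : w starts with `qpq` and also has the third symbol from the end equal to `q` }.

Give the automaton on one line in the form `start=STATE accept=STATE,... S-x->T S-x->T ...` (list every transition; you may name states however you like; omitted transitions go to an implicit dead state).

start=A accept=E,H,I,J A-p->B A-q->C B-p->B B-q->B C-p->D C-q->B D-p->B D-q->E E-p->F E-q->G F-p->H F-q->E G-p->I G-q->J H-p->K H-q->L I-p->H I-q->E J-p->I J-q->J K-p->K K-q->L L-p->F L-q->G

Build one automaton per condition and run them in lockstep. The first has 5 states tracking whether the input so far still matches the prefix `qpq`; the second has 15 states tracking the last 3 symbols read. A product state is a pair (one from each), accepting exactly when both do. After merging equivalent states the machine shrinks.
A 12-state machine:
       p  q 
>  A   B  C 
   B   B  B 
   C   D  B 
   D   B  E 
 * E   F  G 
   F   H  E 
   G   I  J 
 * H   K  L 
 * I   H  E 
 * J   I  J 
   K   K  L 
   L   F  G 
(> = start, * = accepting)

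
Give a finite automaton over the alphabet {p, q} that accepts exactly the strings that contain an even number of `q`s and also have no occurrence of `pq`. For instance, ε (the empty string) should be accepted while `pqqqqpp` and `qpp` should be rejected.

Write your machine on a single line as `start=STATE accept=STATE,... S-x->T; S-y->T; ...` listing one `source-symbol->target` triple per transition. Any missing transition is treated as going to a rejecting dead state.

start=s0; accept=s0,s1; s0-p->s1; s0-q->s2; s1-p->s1; s1-q->s3; s2-p->s4; s2-q->s0; s3-p->s3; s3-q->s5; s4-p->s4; s4-q->s5; s5-p->s5; s5-q->s3

Build one automaton per condition and run them in lockstep. One (2 states) tracks the count of `q`s modulo 2; the other (3 states) tracks partial matches of the forbidden pattern `pq`. Each combined state is a pair, one component from each; accept when both components accept.
A 6-state machine:
        p   q  
>* s0   s1  s2 
 * s1   s1  s3 
   s2   s4  s0 
   s3   s3  s5 
   s4   s4  s5 
   s5   s5  s3 
(> = start, * = accepting)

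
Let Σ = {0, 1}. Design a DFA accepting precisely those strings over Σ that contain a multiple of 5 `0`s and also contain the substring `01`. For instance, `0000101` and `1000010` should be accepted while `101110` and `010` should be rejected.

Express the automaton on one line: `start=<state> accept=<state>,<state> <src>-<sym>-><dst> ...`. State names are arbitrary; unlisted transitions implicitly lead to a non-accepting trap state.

start=A accept=K A-0->B A-1->A B-0->C B-1->D C-0->E C-1->F D-0->F D-1->D E-0->G E-1->H F-0->H F-1->F G-0->I G-1->J H-0->J H-1->H I-0->B I-1->K J-0->K J-1->J K-0->D K-1->K

Handle the two conditions separately and then intersect. The first has 5 states tracking the count of `0`s modulo 5; the second has 3 states tracking whether and how much of `01` has been seen. A product state is a pair (one from each), accepting exactly when both do.
11 states suffice.
       0  1 
>  A   B  A 
   B   C  D 
   C   E  F 
   D   F  D 
   E   G  H 
   F   H  F 
   G   I  J 
   H   J  H 
   I   B  K 
   J   K  J 
 * K   D  K 
(> = start, * = accepting)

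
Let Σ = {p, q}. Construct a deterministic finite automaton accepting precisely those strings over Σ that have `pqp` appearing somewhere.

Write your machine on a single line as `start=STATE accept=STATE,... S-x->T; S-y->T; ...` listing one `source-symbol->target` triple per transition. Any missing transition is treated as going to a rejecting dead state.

start=S0; accept=S3; S0-p->S1; S0-q->S0; S1-p->S1; S1-q->S2; S2-p->S3; S2-q->S0; S3-p->S3; S3-q->S3

Track how much of `pqp` has been matched so far: state S0 is no progress, S3 is the absorbing accept state reached once `pqp` has occurred. Intermediate states record partial matches; on a mismatch, fall back to the longest reusable overlap.
4 states suffice.
        p   q  
>  S0   S1  S0 
   S1   S1  S2 
   S2   S3  S0 
 * S3   S3  S3 
(> = start, * = accepting)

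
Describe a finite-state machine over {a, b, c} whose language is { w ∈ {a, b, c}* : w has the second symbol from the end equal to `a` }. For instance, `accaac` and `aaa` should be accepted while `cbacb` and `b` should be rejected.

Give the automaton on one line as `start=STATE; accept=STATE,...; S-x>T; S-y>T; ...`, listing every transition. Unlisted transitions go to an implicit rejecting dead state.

Because acceptance depends on a position counted from the end, the machine has to buffer the most recent 2 symbols. Make each state the string of the last up-to-2 symbols read; on input `x` shift the window left and append `x`. Accept when the buffered window has length 2 and begins with `a`.
A 13-state machine:
          a    b    c  
>  S0     S1   S2   S3 
   S1     S4   S5   S6 
   S2     S7   S8   S9 
   S3    S10  S11  S12 
 * S4     S4   S5   S6 
 * S5     S7   S8   S9 
 * S6    S10  S11  S12 
   S7     S4   S5   S6 
   S8     S7   S8   S9 
   S9    S10  S11  S12 
   S10    S4   S5   S6 
   S11    S7   S8   S9 
   S12   S10  S11  S12 
(> = start, * = accepting)

start=S0; accept=S4,S5,S6; S0-a>S1; S0-b>S2; S0-c>S3; S1-a>S4; S1-b>S5; S1-c>S6; S2-a>S7; S2-b>S8; S2-c>S9; S3-a>S10; S3-b>S11; S3-c>S12; S4-a>S4; S4-b>S5; S4-c>S6; S5-a>S7; S5-b>S8; S5-c>S9; S6-a>S10; S6-b>S11; S6-c>S12; S7-a>S4; S7-b>S5; S7-c>S6; S8-a>S7; S8-b>S8; S8-c>S9; S9-a>S10; S9-b>S11; S9-c>S12; S10-a>S4; S10-b>S5; S10-c>S6; S11-a>S7; S11-b>S8; S11-c>S9; S12-a>S10; S12-b>S11; S12-c>S12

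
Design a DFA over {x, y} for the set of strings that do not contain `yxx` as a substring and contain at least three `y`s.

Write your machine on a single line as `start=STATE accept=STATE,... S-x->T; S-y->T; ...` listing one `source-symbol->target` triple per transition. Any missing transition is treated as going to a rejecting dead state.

Run two small machines in parallel and take their product. The first has 4 states tracking partial matches of the forbidden pattern `yxx`; the second has 5 states tracking the count of `y`s, saturating at 4. A product state is a pair (one from each), accepting exactly when both do. Minimizing collapses redundant product states.
An 8-state machine:
       x  y 
>  A   A  B 
   B   C  D 
   C   E  D 
   D   F  G 
   E   E  E 
   F   E  G 
 * G   H  G 
 * H   E  G 
(> = start, * = accepting)

start=A; accept=G,H; A-x->A; A-y->B; B-x->C; B-y->D; C-x->E; C-y->D; D-x->F; D-y->G; E-x->E; E-y->E; F-x->E; F-y->G; G-x->H; G-y->G; H-x->E; H-y->G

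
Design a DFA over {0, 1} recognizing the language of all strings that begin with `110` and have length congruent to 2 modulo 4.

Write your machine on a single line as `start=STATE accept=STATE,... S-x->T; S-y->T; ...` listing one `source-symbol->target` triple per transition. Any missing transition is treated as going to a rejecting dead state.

Run two small machines in parallel and take their product. One (5 states) tracks whether the input so far still matches the prefix `110`; the other (4 states) tracks the input length modulo 4. Each combined state is a pair, one component from each; accept when both components accept. After merging equivalent states the machine shrinks.
With 8 states:
        0   1  
>  s0   s1  s2 
   s1   s1  s1 
   s2   s1  s3 
   s3   s4  s1 
   s4   s5  s5 
   s5   s6  s6 
   s6   s7  s7 
 * s7   s4  s4 
(> = start, * = accepting)

start=s0; accept=s7; s0-0->s1; s0-1->s2; s1-0->s1; s1-1->s1; s2-0->s1; s2-1->s3; s3-0->s4; s3-1->s1; s4-0->s5; s4-1->s5; s5-0->s6; s5-1->s6; s6-0->s7; s6-1->s7; s7-0->s4; s7-1->s4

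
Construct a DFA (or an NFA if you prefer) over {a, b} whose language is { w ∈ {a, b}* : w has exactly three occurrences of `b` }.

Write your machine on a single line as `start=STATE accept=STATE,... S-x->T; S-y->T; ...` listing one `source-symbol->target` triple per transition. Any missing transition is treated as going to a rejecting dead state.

Count `b`s, saturating at 4: states q0 through q3 mean 0 through 3 `b`s seen; q4 means more than 3. Each `b` increments (capped at q4); other symbols loop. Accept from {q3}.
5 states suffice.
        a   b  
>  q0   q0  q1 
   q1   q1  q2 
   q2   q2  q3 
 * q3   q3  q4 
   q4   q4  q4 
(> = start, * = accepting)

start=q0; accept=q3; q0-a->q0; q0-b->q1; q1-a->q1; q1-b->q2; q2-a->q2; q2-b->q3; q3-a->q3; q3-b->q4; q4-a->q4; q4-b->q4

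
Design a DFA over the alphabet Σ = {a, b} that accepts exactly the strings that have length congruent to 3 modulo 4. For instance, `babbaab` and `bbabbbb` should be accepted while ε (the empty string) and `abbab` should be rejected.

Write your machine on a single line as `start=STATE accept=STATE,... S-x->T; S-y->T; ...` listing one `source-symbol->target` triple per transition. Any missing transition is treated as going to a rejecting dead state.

Count input length modulo 4: every symbol advances one step around the cycle q0 → q1 → q2 → q3 → q0. Accept at q3.
        a   b  
>  q0   q1  q1 
   q1   q2  q2 
   q2   q3  q3 
 * q3   q0  q0 
(> = start, * = accepting)

start=q0; accept=q3; q0-a->q1; q0-b->q1; q1-a->q2; q1-b->q2; q2-a->q3; q2-b->q3; q3-a->q0; q3-b->q0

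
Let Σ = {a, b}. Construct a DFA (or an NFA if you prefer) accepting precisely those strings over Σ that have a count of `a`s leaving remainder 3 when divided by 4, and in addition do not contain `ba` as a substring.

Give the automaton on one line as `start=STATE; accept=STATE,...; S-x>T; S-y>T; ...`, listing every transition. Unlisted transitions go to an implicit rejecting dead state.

start=S0; accept=S6,S9; S0-a>S1; S0-b>S2; S1-a>S3; S1-b>S4; S2-a>S5; S2-b>S2; S3-a>S6; S3-b>S7; S4-a>S8; S4-b>S4; S5-a>S8; S5-b>S5; S6-a>S0; S6-b>S9; S7-a>S10; S7-b>S7; S8-a>S10; S8-b>S8; S9-a>S11; S9-b>S9; S10-a>S11; S10-b>S10; S11-a>S5; S11-b>S11

Run two small machines in parallel and take their product. One (4 states) tracks the count of `a`s modulo 4; the other (3 states) tracks partial matches of the forbidden pattern `ba`. Each combined state is a pair, one component from each; accept when both components accept.
A 12-state machine:
          a    b  
>  S0     S1   S2 
   S1     S3   S4 
   S2     S5   S2 
   S3     S6   S7 
   S4     S8   S4 
   S5     S8   S5 
 * S6     S0   S9 
   S7    S10   S7 
   S8    S10   S8 
 * S9    S11   S9 
   S10   S11  S10 
   S11    S5  S11 
(> = start, * = accepting)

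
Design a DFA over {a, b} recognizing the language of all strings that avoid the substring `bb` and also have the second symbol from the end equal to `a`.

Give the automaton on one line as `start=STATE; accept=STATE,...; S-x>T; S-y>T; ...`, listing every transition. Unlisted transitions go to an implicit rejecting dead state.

Handle the two conditions separately and then intersect. The first has 3 states tracking partial matches of the forbidden pattern `bb`; the second has 7 states tracking the last 2 symbols read. A product state is a pair (one from each), accepting exactly when both do. After merging equivalent states the machine shrinks.
        a   b  
>  q0   q1  q2 
   q1   q3  q4 
   q2   q1  q5 
 * q3   q3  q4 
 * q4   q1  q5 
   q5   q5  q5 
(> = start, * = accepting)

start=q0; accept=q3,q4; q0-a>q1; q0-b>q2; q1-a>q3; q1-b>q4; q2-a>q1; q2-b>q5; q3-a>q3; q3-b>q4; q4-a>q1; q4-b>q5; q5-a>q5; q5-b>q5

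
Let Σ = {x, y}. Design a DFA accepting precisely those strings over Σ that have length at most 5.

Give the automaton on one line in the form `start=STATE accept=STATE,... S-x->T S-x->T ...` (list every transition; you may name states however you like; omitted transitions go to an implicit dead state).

start=q0 accept=q0,q1,q2,q3,q4,q5 q0-x->q1 q0-y->q1 q1-x->q2 q1-y->q2 q2-x->q3 q2-y->q3 q3-x->q4 q3-y->q4 q4-x->q5 q4-y->q5 q5-x->q6 q5-y->q6 q6-x->q6 q6-y->q6

We only need to distinguish lengths 0, 1, …, 5, and '>5'. Chain q0 → q1 → q2 → q3 → q4 → q5 → q6 on every symbol, with q6 looping. Accepting states: {q0, q1, q2, q3, q4, q5}.
7 states suffice.
        x   y  
>* q0   q1  q1 
 * q1   q2  q2 
 * q2   q3  q3 
 * q3   q4  q4 
 * q4   q5  q5 
 * q5   q6  q6 
   q6   q6  q6 
(> = start, * = accepting)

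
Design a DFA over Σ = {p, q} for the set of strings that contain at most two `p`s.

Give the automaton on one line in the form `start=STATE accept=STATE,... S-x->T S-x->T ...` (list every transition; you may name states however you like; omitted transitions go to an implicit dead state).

Only the number of `p`s matters, and only up to 3. Make a chain A → B → C → D advanced by each `p` (with D absorbing); every other symbol self-loops. The accepting set is {A, B, C}.
A 4-state machine:
       p  q 
>* A   B  A 
 * B   C  B 
 * C   D  C 
   D   D  D 
(> = start, * = accepting)

start=A accept=A,B,C A-p->B A-q->A B-p->C B-q->B C-p->D C-q->C D-p->D D-q->D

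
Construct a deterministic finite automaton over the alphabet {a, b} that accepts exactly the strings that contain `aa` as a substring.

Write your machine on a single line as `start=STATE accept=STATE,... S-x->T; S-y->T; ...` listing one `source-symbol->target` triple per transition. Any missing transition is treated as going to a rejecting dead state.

Track how much of `aa` has been matched so far: state s0 is no progress, s2 is the absorbing accept state reached once `aa` has occurred. Intermediate states record partial matches; on a mismatch, fall back to the longest reusable overlap.
A 3-state machine:
        a   b  
>  s0   s1  s0 
   s1   s2  s0 
 * s2   s2  s2 
(> = start, * = accepting)

start=s0; accept=s2; s0-a->s1; s0-b->s0; s1-a->s2; s1-b->s0; s2-a->s2; s2-b->s2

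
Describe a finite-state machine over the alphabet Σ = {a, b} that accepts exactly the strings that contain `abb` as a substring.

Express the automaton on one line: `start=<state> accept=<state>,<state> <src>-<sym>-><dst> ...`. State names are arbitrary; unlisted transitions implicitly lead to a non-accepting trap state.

start=q0 accept=q3 q0-a->q1 q0-b->q0 q1-a->q1 q1-b->q2 q2-a->q1 q2-b->q3 q3-a->q3 q3-b->q3

Track how much of `abb` has been matched so far: state q0 is no progress, q3 is the absorbing accept state reached once `abb` has occurred. Intermediate states record partial matches; on a mismatch, fall back to the longest reusable overlap.
4 states suffice.
        a   b  
>  q0   q1  q0 
   q1   q1  q2 
   q2   q1  q3 
 * q3   q3  q3 
(> = start, * = accepting)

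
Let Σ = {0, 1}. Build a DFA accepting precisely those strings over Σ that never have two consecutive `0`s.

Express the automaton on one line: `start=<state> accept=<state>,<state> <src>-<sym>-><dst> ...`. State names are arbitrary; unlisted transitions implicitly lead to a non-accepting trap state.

This is the complement of 'contains `00`'. Use the same substring-matching states — A through C holding how much of `00` has just been matched — but flip the accepting set: everything except the trap C accepts.
3 states suffice.
       0  1 
>* A   B  A 
 * B   C  A 
   C   C  C 
(> = start, * = accepting)

start=A accept=A,B A-0->B A-1->A B-0->C B-1->A C-0->C C-1->C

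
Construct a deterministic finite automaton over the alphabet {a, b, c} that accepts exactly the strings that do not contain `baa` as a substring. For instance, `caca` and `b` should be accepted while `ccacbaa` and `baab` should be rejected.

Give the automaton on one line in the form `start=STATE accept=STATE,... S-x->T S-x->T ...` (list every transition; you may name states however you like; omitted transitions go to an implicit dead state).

This is the complement of 'contains `baa`'. Use the same substring-matching states — q0 through q3 holding how much of `baa` has just been matched — but flip the accepting set: everything except the trap q3 accepts.
        a   b   c  
>* q0   q0  q1  q0 
 * q1   q2  q1  q0 
 * q2   q3  q1  q0 
   q3   q3  q3  q3 
(> = start, * = accepting)

start=q0 accept=q0,q1,q2 q0-a->q0 q0-b->q1 q0-c->q0 q1-a->q2 q1-b->q1 q1-c->q0 q2-a->q3 q2-b->q1 q2-c->q0 q3-a->q3 q3-b->q3 q3-c->q3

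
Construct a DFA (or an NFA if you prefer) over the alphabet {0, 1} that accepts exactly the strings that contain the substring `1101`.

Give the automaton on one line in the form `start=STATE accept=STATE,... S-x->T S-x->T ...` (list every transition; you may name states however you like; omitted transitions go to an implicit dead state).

States A..D record the length of the longest prefix of `1101` that matches the current input suffix. Reaching E means `1101` has been seen, and we stay there forever. Accept from E.
A 5-state machine:
       0  1 
>  A   A  B 
   B   A  C 
   C   D  C 
   D   A  E 
 * E   E  E 
(> = start, * = accepting)

start=A accept=E A-0->A A-1->B B-0->A B-1->C C-0->D C-1->C D-0->A D-1->E E-0->E E-1->E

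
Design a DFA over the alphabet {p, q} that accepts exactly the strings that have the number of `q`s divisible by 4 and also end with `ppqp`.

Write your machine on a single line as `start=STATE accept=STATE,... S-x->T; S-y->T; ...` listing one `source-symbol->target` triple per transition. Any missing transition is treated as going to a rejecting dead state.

Run two small machines in parallel and take their product. One (4 states) tracks the count of `q`s modulo 4; the other (5 states) tracks how much of the suffix `ppqp` has currently been matched. Each combined state is a pair, one component from each; accept when both components accept.
With 20 states:
       p  q 
>  A   B  C 
   B   D  C 
   C   E  F 
   D   D  G 
   E   H  F 
   F   I  J 
   G   K  F 
   H   H  L 
   I   M  J 
   J   N  A 
   K   H  F 
   L   O  J 
   M   M  P 
   N   Q  A 
   O   M  J 
   P   R  A 
   Q   Q  S 
   R   Q  A 
   S   T  C 
 * T   D  C 
(> = start, * = accepting)

start=A; accept=T; A-p->B; A-q->C; B-p->D; B-q->C; C-p->E; C-q->F; D-p->D; D-q->G; E-p->H; E-q->F; F-p->I; F-q->J; G-p->K; G-q->F; H-p->H; H-q->L; I-p->M; I-q->J; J-p->N; J-q->A; K-p->H; K-q->F; L-p->O; L-q->J; M-p->M; M-q->P; N-p->Q; N-q->A; O-p->M; O-q->J; P-p->R; P-q->A; Q-p->Q; Q-q->S; R-p->Q; R-q->A; S-p->T; S-q->C; T-p->D; T-q->C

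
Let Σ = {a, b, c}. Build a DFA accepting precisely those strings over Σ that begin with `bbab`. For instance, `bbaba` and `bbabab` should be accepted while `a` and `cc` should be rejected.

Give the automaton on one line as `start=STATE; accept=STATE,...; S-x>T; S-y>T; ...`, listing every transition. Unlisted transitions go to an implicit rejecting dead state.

Check the first 4 symbols one by one: S0 through S3 record how many have matched `bbab` so far; any wrong symbol goes to the dead state S5. After all 4 match we enter the accepting sink S4.
A 6-state machine:
        a   b   c  
>  S0   S5  S1  S5 
   S1   S5  S2  S5 
   S2   S3  S5  S5 
   S3   S5  S4  S5 
 * S4   S4  S4  S4 
   S5   S5  S5  S5 
(> = start, * = accepting)

start=S0; accept=S4; S0-a>S5; S0-b>S1; S0-c>S5; S1-a>S5; S1-b>S2; S1-c>S5; S2-a>S3; S2-b>S5; S2-c>S5; S3-a>S5; S3-b>S4; S3-c>S5; S4-a>S4; S4-b>S4; S4-c>S4; S5-a>S5; S5-b>S5; S5-c>S5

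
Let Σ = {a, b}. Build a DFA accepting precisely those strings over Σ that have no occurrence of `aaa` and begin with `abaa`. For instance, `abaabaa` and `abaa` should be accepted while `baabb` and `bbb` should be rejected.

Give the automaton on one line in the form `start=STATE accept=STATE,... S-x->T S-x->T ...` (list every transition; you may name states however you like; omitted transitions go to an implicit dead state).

Handle the two conditions separately and then intersect. One (4 states) tracks partial matches of the forbidden pattern `aaa`; the other (6 states) tracks whether the input so far still matches the prefix `abaa`. Each combined state is a pair, one component from each; accept when both components accept. Minimizing collapses redundant product states.
        a   b  
>  S0   S1  S2 
   S1   S2  S3 
   S2   S2  S2 
   S3   S4  S2 
   S4   S5  S2 
 * S5   S2  S6 
 * S6   S7  S6 
 * S7   S5  S6 
(> = start, * = accepting)

start=S0 accept=S5,S6,S7 S0-a->S1 S0-b->S2 S1-a->S2 S1-b->S3 S2-a->S2 S2-b->S2 S3-a->S4 S3-b->S2 S4-a->S5 S4-b->S2 S5-a->S2 S5-b->S6 S6-a->S7 S6-b->S6 S7-a->S5 S7-b->S6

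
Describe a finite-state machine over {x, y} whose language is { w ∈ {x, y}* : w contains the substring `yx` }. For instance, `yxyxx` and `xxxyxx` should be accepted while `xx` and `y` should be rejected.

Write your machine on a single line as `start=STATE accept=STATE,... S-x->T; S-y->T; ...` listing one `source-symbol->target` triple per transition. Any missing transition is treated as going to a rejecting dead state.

Track how much of `yx` has been matched so far: state q0 is no progress, q2 is the absorbing accept state reached once `yx` has occurred. Intermediate states record partial matches; on a mismatch, fall back to the longest reusable overlap.
With 3 states:
        x   y  
>  q0   q0  q1 
   q1   q2  q1 
 * q2   q2  q2 
(> = start, * = accepting)

start=q0; accept=q2; q0-x->q0; q0-y->q1; q1-x->q2; q1-y->q1; q2-x->q2; q2-y->q2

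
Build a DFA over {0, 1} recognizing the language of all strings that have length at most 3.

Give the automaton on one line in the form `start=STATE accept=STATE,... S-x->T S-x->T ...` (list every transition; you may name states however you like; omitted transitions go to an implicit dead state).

Count input length up to 4: every symbol moves from q0 toward q4, which means 'more than 3' and absorbs. Accept from {q0, q1, q2, q3}.
        0   1  
>* q0   q1  q1 
 * q1   q2  q2 
 * q2   q3  q3 
 * q3   q4  q4 
   q4   q4  q4 
(> = start, * = accepting)

start=q0 accept=q0,q1,q2,q3 q0-0->q1 q0-1->q1 q1-0->q2 q1-1->q2 q2-0->q3 q2-1->q3 q3-0->q4 q3-1->q4 q4-0->q4 q4-1->q4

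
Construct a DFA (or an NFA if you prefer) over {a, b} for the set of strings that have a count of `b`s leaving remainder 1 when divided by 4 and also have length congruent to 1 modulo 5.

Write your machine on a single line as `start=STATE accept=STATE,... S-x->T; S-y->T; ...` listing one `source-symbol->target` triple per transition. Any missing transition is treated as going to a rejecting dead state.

start=S0; accept=S2; S0-a->S1; S0-b->S2; S1-a->S3; S1-b->S4; S2-a->S4; S2-b->S5; S3-a->S6; S3-b->S7; S4-a->S7; S4-b->S8; S5-a->S8; S5-b->S9; S6-a->S10; S6-b->S11; S7-a->S11; S7-b->S12; S8-a->S12; S8-b->S13; S9-a->S13; S9-b->S10; S10-a->S0; S10-b->S14; S11-a->S14; S11-b->S15; S12-a->S15; S12-b->S16; S13-a->S16; S13-b->S0; S14-a->S2; S14-b->S17; S15-a->S17; S15-b->S18; S16-a->S18; S16-b->S1; S17-a->S5; S17-b->S19; S18-a->S19; S18-b->S3; S19-a->S9; S19-b->S6

Build one automaton per condition and run them in lockstep. One (4 states) tracks the count of `b`s modulo 4; the other (5 states) tracks the input length modulo 5. Each combined state is a pair, one component from each; accept when both components accept.
20 states suffice.
          a    b  
>  S0     S1   S2 
   S1     S3   S4 
 * S2     S4   S5 
   S3     S6   S7 
   S4     S7   S8 
   S5     S8   S9 
   S6    S10  S11 
   S7    S11  S12 
   S8    S12  S13 
   S9    S13  S10 
   S10    S0  S14 
   S11   S14  S15 
   S12   S15  S16 
   S13   S16   S0 
   S14    S2  S17 
   S15   S17  S18 
   S16   S18   S1 
   S17    S5  S19 
   S18   S19   S3 
   S19    S9   S6 
(> = start, * = accepting)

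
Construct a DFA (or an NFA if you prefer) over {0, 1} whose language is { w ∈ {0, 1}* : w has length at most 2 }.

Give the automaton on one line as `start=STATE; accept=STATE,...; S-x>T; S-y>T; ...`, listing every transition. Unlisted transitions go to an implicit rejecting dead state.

start=q0; accept=q0,q1,q2; q0-0>q1; q0-1>q1; q1-0>q2; q1-1>q2; q2-0>q3; q2-1>q3; q3-0>q3; q3-1>q3

We only need to distinguish lengths 0, 1, …, 2, and '>2'. Chain q0 → q1 → q2 → q3 on every symbol, with q3 looping. Accepting states: {q0, q1, q2}.
4 states suffice.
        0   1  
>* q0   q1  q1 
 * q1   q2  q2 
 * q2   q3  q3 
   q3   q3  q3 
(> = start, * = accepting)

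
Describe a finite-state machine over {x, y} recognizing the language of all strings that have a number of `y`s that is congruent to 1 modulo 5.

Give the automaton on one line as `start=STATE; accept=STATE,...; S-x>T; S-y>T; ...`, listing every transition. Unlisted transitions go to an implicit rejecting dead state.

The only thing that matters is how many `y`s have appeared, reduced mod 5. Use one state per residue: S0 for 0, …, S4 for 4. Reading `y` moves to the next residue; anything else stays put. S1 is accepting.
A 5-state machine:
        x   y  
>  S0   S0  S1 
 * S1   S1  S2 
   S2   S2  S3 
   S3   S3  S4 
   S4   S4  S0 
(> = start, * = accepting)

start=S0; accept=S1; S0-x>S0; S0-y>S1; S1-x>S1; S1-y>S2; S2-x>S2; S2-y>S3; S3-x>S3; S3-y>S4; S4-x>S4; S4-y>S0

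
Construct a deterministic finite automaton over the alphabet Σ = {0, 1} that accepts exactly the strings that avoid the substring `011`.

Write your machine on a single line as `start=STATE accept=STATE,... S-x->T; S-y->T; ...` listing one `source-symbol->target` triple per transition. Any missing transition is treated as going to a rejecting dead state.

start=q0; accept=q0,q1,q2; q0-0->q1; q0-1->q0; q1-0->q1; q1-1->q2; q2-0->q1; q2-1->q3; q3-0->q3; q3-1->q3

This is the complement of 'contains `011`'. Use the same substring-matching states — q0 through q3 holding how much of `011` has just been matched — but flip the accepting set: everything except the trap q3 accepts.
4 states suffice.
        0   1  
>* q0   q1  q0 
 * q1   q1  q2 
 * q2   q1  q3 
   q3   q3  q3 
(> = start, * = accepting)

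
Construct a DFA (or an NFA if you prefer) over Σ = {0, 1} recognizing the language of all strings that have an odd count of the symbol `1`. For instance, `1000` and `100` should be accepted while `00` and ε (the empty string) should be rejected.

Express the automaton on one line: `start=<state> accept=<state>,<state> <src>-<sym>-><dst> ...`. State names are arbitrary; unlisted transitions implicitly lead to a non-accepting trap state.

start=S0 accept=S1 S0-0->S0 S0-1->S1 S1-0->S1 S1-1->S0

The only thing that matters is how many `1`s have appeared, reduced mod 2. Use one state per residue: S0 for 0, …, S1 for 1. Reading `1` moves to the next residue; anything else stays put. S1 is accepting.
A 2-state machine:
        0   1  
>  S0   S0  S1 
 * S1   S1  S0 
(> = start, * = accepting)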